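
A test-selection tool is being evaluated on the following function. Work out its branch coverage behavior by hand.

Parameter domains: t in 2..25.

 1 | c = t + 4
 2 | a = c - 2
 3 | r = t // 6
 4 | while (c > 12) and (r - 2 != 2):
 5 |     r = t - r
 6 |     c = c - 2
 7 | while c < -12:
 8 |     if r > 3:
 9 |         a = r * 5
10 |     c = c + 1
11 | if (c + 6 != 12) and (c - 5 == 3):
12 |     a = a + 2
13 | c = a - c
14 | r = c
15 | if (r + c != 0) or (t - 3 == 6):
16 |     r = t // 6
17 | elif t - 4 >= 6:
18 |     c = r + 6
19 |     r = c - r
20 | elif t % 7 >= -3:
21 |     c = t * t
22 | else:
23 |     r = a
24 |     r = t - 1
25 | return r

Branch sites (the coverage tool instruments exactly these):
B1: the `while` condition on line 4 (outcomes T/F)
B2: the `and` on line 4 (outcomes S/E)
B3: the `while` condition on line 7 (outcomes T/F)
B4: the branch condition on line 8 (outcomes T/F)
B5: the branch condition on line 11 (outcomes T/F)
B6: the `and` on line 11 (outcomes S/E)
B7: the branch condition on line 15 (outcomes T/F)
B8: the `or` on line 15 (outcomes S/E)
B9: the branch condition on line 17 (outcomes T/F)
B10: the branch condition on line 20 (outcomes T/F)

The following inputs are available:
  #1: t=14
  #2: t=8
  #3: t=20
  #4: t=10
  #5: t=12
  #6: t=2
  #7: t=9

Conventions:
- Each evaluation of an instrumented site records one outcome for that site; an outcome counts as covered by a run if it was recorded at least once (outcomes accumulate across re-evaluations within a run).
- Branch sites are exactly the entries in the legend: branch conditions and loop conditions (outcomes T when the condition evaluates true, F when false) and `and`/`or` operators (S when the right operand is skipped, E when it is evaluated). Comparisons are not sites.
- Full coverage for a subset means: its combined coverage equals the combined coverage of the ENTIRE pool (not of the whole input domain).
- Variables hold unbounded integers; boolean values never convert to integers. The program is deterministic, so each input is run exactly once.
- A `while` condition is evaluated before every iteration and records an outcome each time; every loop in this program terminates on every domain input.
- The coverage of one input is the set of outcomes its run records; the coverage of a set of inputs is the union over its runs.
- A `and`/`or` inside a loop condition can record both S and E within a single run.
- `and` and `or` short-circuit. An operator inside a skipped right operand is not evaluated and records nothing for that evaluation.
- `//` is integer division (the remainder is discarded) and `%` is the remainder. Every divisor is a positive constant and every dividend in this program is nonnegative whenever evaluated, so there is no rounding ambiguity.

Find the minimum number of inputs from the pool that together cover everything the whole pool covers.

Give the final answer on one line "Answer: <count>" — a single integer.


input #1 (t=14): covers B1=T, B1=F, B2=S, B2=E, B3=F, B5=F, B6=E, B7=T, B8=S
input #2 (t=8): covers B1=F, B2=S, B3=F, B5=F, B6=E, B7=T, B8=S
input #3 (t=20): covers B1=T, B1=F, B2=S, B2=E, B3=F, B5=F, B6=E, B7=T, B8=S
input #4 (t=10): covers B1=T, B1=F, B2=S, B2=E, B3=F, B5=F, B6=E, B7=F, B8=E, B9=T
input #5 (t=12): covers B1=T, B1=F, B2=S, B2=E, B3=F, B5=F, B6=E, B7=T, B8=S
input #6 (t=2): covers B1=F, B2=S, B3=F, B5=F, B6=S, B7=T, B8=S
input #7 (t=9): covers B1=T, B1=F, B2=S, B2=E, B3=F, B5=F, B6=E, B7=T, B8=E
together the pool reaches 13 outcomes: B1=T, B1=F, B2=S, B2=E, B3=F, B5=F, B6=S, B6=E, B7=T, B7=F, B8=S, B8=E, B9=T
no size-1 subset reaches all 13 outcomes (best union: 10/13)
inputs {4, 6} (size 2) cover everything; no size-2 subset with a lexicographically smaller index list covers all 13
Answer: 2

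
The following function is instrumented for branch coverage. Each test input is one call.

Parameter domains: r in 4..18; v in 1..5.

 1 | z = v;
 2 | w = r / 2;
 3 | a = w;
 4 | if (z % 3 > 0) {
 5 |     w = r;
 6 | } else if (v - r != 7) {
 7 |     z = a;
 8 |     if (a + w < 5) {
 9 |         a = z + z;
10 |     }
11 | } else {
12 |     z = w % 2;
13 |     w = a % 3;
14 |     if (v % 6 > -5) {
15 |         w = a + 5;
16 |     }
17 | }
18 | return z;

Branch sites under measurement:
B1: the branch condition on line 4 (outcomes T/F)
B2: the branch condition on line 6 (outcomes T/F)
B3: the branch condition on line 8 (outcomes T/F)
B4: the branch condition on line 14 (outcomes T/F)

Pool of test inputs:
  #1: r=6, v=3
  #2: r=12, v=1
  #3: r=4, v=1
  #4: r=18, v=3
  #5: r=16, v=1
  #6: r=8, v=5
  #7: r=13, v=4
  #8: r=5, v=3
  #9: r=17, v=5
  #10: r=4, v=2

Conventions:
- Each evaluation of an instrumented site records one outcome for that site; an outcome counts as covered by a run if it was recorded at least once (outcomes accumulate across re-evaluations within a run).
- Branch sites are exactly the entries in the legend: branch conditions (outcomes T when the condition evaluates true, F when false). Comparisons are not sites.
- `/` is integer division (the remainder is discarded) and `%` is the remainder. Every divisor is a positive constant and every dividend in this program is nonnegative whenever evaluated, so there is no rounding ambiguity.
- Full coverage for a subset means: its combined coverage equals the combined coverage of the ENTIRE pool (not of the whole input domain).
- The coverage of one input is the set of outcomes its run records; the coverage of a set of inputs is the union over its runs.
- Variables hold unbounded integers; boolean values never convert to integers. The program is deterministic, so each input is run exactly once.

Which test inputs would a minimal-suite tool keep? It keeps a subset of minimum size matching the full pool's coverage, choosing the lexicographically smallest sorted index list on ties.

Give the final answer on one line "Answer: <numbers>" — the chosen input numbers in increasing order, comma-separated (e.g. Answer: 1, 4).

test 1 (r=6, v=3) fires B1->F, B2->T, B3->F; hits B1=F, B2=T, B3=F
test 2 (r=12, v=1) fires B1->T; hits B1=T
test 3 (r=4, v=1) fires B1->T; hits B1=T
test 4 (r=18, v=3) fires B1->F, B2->T, B3->F; hits B1=F, B2=T, B3=F
test 5 (r=16, v=1) fires B1->T; hits B1=T
test 6 (r=8, v=5) fires B1->T; hits B1=T
test 7 (r=13, v=4) fires B1->T; hits B1=T
test 8 (r=5, v=3) fires B1->F, B2->T, B3->T; hits B1=F, B2=T, B3=T
test 9 (r=17, v=5) fires B1->T; hits B1=T
test 10 (r=4, v=2) fires B1->T; hits B1=T
together the pool reaches 5 outcomes: B1=T, B1=F, B2=T, B3=T, B3=F
size 1 is not enough: best union over all size-1 subsets is 3/5
size 2 is not enough: best union over all size-2 subsets is 4/5
inputs {1, 2, 8} (size 3) cover everything; no size-3 subset with a lexicographically smaller index list covers all 5

Answer: 1, 2, 8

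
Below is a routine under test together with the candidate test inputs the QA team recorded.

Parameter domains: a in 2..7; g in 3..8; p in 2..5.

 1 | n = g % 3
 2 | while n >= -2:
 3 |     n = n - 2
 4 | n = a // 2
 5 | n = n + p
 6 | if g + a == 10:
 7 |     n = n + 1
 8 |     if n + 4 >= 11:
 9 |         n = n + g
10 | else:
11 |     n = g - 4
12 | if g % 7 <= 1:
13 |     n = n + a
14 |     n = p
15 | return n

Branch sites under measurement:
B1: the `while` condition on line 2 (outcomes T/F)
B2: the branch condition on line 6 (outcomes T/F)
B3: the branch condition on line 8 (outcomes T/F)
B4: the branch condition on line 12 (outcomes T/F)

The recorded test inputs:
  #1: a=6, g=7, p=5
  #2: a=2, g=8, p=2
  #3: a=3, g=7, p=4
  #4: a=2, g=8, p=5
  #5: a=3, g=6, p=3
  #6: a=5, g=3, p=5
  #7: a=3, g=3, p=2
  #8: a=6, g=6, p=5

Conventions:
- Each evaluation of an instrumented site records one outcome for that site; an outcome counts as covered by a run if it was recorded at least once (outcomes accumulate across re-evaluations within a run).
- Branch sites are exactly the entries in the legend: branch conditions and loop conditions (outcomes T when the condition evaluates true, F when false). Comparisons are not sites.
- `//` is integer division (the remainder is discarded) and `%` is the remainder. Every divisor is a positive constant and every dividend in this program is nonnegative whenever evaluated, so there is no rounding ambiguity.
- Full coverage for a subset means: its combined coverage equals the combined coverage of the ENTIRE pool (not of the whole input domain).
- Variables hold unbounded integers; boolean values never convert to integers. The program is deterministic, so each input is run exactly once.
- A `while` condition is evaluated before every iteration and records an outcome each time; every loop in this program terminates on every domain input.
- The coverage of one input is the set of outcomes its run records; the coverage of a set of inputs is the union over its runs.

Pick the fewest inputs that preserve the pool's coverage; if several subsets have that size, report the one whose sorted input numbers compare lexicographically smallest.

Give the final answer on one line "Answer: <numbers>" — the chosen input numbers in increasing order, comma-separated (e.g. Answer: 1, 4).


input #1 (a=6, g=7, p=5): covers B1=T, B1=F, B2=F, B4=T
input #2 (a=2, g=8, p=2): covers B1=T, B1=F, B2=T, B3=F, B4=T
input #3 (a=3, g=7, p=4): covers B1=T, B1=F, B2=T, B3=F, B4=T
input #4 (a=2, g=8, p=5): covers B1=T, B1=F, B2=T, B3=T, B4=T
input #5 (a=3, g=6, p=3): covers B1=T, B1=F, B2=F, B4=F
input #6 (a=5, g=3, p=5): covers B1=T, B1=F, B2=F, B4=F
input #7 (a=3, g=3, p=2): covers B1=T, B1=F, B2=F, B4=F
input #8 (a=6, g=6, p=5): covers B1=T, B1=F, B2=F, B4=F
the full pool covers 8 outcomes: B1=T, B1=F, B2=T, B2=F, B3=T, B3=F, B4=T, B4=F
every size-1 subset falls short of the 8 outcomes (best: 5/8)
every size-2 subset falls short of the 8 outcomes (best: 7/8)
the canonical winner is {2, 4, 5}: size 3, full 8-outcome coverage, earliest index list among size-3 covers
Answer: 2, 4, 5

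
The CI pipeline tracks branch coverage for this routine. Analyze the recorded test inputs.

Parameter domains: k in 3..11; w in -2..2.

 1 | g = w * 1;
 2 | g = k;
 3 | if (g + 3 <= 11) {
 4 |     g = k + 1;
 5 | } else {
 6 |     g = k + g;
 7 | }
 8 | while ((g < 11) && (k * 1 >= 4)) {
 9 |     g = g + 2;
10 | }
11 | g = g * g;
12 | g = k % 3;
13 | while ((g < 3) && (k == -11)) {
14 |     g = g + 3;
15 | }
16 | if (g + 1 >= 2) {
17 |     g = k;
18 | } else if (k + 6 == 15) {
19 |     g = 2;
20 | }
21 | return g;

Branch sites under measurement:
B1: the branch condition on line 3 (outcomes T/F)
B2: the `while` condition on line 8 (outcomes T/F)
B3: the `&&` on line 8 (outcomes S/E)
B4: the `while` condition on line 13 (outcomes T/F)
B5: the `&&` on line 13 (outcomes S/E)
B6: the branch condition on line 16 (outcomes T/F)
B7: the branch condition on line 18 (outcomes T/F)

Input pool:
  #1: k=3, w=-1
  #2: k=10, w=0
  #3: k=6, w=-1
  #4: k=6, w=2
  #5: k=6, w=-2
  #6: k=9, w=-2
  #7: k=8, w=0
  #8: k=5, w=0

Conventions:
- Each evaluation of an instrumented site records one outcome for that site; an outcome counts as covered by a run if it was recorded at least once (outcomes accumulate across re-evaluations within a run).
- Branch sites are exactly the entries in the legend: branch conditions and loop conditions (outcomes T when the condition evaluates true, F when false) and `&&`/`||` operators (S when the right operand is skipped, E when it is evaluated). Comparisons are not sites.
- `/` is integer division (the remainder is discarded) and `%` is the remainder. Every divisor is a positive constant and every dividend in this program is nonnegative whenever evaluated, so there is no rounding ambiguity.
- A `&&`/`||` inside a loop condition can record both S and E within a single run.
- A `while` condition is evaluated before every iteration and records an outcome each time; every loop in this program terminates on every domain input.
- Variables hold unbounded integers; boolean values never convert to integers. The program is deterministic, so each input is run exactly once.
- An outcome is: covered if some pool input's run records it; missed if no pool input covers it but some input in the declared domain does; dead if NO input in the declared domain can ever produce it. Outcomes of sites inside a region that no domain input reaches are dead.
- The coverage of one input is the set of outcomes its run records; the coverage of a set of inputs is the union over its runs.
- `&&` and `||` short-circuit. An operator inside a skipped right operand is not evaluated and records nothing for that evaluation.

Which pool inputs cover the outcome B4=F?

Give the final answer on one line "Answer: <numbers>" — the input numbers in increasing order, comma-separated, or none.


input #1 (k=3, w=-1): records B4=F
input #2 (k=10, w=0): records B4=F
input #3 (k=6, w=-1): records B4=F
input #4 (k=6, w=2): records B4=F
input #5 (k=6, w=-2): records B4=F
input #6 (k=9, w=-2): records B4=F
input #7 (k=8, w=0): records B4=F
input #8 (k=5, w=0): records B4=F
Answer: 1, 2, 3, 4, 5, 6, 7, 8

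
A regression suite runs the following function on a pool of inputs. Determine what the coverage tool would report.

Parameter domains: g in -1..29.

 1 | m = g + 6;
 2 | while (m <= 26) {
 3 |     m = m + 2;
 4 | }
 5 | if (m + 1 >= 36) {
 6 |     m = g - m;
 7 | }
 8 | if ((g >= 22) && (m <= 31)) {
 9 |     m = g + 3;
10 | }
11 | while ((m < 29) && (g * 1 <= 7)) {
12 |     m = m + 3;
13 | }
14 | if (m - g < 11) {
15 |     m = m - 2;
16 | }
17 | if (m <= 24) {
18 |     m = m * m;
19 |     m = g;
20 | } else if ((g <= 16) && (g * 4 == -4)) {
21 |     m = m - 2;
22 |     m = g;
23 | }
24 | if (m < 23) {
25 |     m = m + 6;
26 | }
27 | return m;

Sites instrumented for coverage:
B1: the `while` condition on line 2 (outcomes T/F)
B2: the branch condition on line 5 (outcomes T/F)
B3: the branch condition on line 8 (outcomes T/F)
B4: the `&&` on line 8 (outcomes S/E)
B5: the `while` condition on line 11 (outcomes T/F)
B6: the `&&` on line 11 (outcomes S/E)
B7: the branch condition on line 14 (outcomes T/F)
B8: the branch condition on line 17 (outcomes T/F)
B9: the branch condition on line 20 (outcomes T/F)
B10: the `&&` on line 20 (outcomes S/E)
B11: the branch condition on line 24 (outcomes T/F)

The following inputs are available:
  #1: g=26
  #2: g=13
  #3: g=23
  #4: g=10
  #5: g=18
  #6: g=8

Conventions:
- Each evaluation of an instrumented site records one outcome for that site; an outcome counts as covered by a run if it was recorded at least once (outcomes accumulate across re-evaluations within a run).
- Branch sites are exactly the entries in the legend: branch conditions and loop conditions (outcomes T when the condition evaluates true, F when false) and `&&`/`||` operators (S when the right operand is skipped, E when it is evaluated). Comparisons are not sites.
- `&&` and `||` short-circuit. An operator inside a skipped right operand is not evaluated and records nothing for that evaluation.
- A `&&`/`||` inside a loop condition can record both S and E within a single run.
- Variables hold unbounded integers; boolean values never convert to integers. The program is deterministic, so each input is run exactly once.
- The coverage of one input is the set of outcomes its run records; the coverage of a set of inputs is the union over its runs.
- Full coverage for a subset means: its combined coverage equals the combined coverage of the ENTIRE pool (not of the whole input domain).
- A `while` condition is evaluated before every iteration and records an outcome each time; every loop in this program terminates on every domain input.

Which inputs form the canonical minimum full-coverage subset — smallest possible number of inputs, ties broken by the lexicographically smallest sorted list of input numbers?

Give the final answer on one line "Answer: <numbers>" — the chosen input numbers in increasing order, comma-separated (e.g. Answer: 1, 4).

#1 (g=26) -> B1->F, B2->F, B4->E, B3->F, B6->S, B5->F, B7->T, B8->F, B10->S, B9->F, B11->F; covered: B1=F, B2=F, B3=F, B4=E, B5=F, B6=S, B7=T, B8=F, B9=F, B10=S, B11=F
#2 (g=13) -> B1->T, B1->T, B1->T, B1->T, B1->F, B2->F, B4->S, B3->F, B6->E, B5->F, B7->F, B8->F, B10->E, B9->F, ...; covered: B1=T, B1=F, B2=F, B3=F, B4=S, B5=F, B6=E, B7=F, B8=F, B9=F, B10=E, B11=F
#3 (g=23) -> B1->F, B2->F, B4->E, B3->T, B6->E, B5->F, B7->T, B8->T, B11->F; covered: B1=F, B2=F, B3=T, B4=E, B5=F, B6=E, B7=T, B8=T, B11=F
#4 (g=10) -> B1->T, B1->T, B1->T, B1->T, B1->T, B1->T, B1->F, B2->F, B4->S, B3->F, B6->E, B5->F, B7->F, B8->F, ...; covered: B1=T, B1=F, B2=F, B3=F, B4=S, B5=F, B6=E, B7=F, B8=F, B9=F, B10=E, B11=F
#5 (g=18) -> B1->T, B1->T, B1->F, B2->F, B4->S, B3->F, B6->E, B5->F, B7->T, B8->F, B10->S, B9->F, B11->F; covered: B1=T, B1=F, B2=F, B3=F, B4=S, B5=F, B6=E, B7=T, B8=F, B9=F, B10=S, B11=F
#6 (g=8) -> B1->T, B1->T, B1->T, B1->T, B1->T, B1->T, B1->T, B1->F, B2->F, B4->S, B3->F, B6->E, B5->F, B7->F, ...; covered: B1=T, B1=F, B2=F, B3=F, B4=S, B5=F, B6=E, B7=F, B8=F, B9=F, B10=E, B11=F
union over all inputs: B1=T, B1=F, B2=F, B3=T, B3=F, B4=S, B4=E, B5=F, B6=S, B6=E, B7=T, B7=F, B8=T, B8=F, B9=F, B10=S, B10=E, B11=F (18 outcomes)
checked all size-1 subsets: none covers 18 outcomes (max 12/18)
checked all size-2 subsets: none covers 18 outcomes (max 16/18)
the canonical winner is {1, 2, 3}: size 3, full 18-outcome coverage, earliest index list among size-3 covers

Answer: 1, 2, 3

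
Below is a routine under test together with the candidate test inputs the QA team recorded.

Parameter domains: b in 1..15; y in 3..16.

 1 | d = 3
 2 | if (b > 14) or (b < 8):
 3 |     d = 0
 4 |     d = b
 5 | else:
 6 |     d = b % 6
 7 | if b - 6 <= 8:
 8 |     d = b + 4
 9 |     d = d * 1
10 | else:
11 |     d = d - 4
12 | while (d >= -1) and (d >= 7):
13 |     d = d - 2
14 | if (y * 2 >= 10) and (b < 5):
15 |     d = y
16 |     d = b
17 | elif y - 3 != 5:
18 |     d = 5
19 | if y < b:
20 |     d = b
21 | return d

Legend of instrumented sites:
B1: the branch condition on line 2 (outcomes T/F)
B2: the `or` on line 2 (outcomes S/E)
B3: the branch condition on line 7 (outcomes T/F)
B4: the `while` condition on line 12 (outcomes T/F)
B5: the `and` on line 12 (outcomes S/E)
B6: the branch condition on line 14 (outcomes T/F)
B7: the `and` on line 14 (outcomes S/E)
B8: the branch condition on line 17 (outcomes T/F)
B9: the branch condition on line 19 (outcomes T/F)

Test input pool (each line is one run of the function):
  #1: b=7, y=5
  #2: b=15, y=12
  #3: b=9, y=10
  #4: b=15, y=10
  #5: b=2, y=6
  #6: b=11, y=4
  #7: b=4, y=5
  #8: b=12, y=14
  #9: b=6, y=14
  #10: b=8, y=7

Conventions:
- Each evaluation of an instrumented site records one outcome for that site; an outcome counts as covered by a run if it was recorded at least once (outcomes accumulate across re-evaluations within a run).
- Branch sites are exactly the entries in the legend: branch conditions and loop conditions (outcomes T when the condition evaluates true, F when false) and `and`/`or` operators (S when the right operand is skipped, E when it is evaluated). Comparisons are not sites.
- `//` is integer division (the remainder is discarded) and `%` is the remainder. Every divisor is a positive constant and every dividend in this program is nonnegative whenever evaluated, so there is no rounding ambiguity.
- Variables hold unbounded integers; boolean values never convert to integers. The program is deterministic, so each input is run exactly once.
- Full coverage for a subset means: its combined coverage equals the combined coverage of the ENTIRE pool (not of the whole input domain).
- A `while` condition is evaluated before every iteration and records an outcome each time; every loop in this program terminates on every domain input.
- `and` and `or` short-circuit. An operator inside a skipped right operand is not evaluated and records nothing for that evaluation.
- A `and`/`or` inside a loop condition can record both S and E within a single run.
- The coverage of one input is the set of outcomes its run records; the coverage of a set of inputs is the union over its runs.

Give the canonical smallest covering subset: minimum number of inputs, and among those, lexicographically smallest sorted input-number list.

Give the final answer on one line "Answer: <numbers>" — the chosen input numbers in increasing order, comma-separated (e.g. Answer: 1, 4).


test 1 (b=7, y=5) hits B1=T, B2=E, B3=T, B4=T, B4=F, B5=E, B6=F, B7=E, B8=T, B9=T
test 2 (b=15, y=12) hits B1=T, B2=S, B3=F, B4=T, B4=F, B5=E, B6=F, B7=E, B8=T, B9=T
test 3 (b=9, y=10) hits B1=F, B2=E, B3=T, B4=T, B4=F, B5=E, B6=F, B7=E, B8=T, B9=F
test 4 (b=15, y=10) hits B1=T, B2=S, B3=F, B4=T, B4=F, B5=E, B6=F, B7=E, B8=T, B9=T
test 5 (b=2, y=6) hits B1=T, B2=E, B3=T, B4=F, B5=E, B6=T, B7=E, B9=F
test 6 (b=11, y=4) hits B1=F, B2=E, B3=T, B4=T, B4=F, B5=E, B6=F, B7=S, B8=T, B9=T
test 7 (b=4, y=5) hits B1=T, B2=E, B3=T, B4=T, B4=F, B5=E, B6=T, B7=E, B9=F
test 8 (b=12, y=14) hits B1=F, B2=E, B3=T, B4=T, B4=F, B5=E, B6=F, B7=E, B8=T, B9=F
test 9 (b=6, y=14) hits B1=T, B2=E, B3=T, B4=T, B4=F, B5=E, B6=F, B7=E, B8=T, B9=F
test 10 (b=8, y=7) hits B1=F, B2=E, B3=T, B4=T, B4=F, B5=E, B6=F, B7=E, B8=T, B9=T
the full pool covers 16 outcomes: B1=T, B1=F, B2=S, B2=E, B3=T, B3=F, B4=T, B4=F, B5=E, B6=T, B6=F, B7=S, B7=E, B8=T, B9=T, B9=F
every size-1 subset falls short of the 16 outcomes (best: 10/16)
every size-2 subset falls short of the 16 outcomes (best: 14/16)
at size 3, {2, 5, 6} reaches all 16 outcomes; every lexicographically earlier size-3 subset fails
Answer: 2, 5, 6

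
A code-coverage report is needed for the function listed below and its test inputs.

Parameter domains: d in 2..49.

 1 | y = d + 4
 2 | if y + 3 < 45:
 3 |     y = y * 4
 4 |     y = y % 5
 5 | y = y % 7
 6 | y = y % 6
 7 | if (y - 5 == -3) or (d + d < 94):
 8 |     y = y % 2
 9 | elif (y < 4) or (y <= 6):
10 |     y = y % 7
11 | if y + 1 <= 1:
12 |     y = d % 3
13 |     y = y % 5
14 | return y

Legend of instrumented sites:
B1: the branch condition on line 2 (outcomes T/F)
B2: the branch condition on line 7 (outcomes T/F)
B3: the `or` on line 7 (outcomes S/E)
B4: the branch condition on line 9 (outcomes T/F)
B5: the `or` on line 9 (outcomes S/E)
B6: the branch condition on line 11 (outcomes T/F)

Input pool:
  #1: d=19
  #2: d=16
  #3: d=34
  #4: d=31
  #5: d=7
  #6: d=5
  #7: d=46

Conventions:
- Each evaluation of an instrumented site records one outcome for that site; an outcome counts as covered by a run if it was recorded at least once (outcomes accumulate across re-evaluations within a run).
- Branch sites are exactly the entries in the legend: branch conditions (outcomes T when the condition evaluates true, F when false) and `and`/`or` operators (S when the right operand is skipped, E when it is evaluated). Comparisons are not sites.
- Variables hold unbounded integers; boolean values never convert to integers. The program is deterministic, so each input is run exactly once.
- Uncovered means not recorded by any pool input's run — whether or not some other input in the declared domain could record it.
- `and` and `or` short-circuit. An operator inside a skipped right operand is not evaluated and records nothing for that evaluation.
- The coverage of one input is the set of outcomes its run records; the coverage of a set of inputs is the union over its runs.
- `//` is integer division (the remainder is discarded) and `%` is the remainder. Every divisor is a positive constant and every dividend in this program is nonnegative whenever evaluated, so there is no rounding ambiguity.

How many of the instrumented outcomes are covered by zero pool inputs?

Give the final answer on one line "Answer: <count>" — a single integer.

#1 (d=19) -> covered: B1=T, B2=T, B3=S, B6=T
#2 (d=16) -> covered: B1=T, B2=T, B3=E, B6=T
#3 (d=34) -> covered: B1=T, B2=T, B3=S, B6=T
#4 (d=31) -> covered: B1=T, B2=T, B3=E, B6=T
#5 (d=7) -> covered: B1=T, B2=T, B3=E, B6=T
#6 (d=5) -> covered: B1=T, B2=T, B3=E, B6=F
#7 (d=46) -> covered: B1=F, B2=T, B3=E, B6=F
union over the pool: B1=T, B1=F, B2=T, B3=S, B3=E, B6=T, B6=F
uncovered (5 of 12): B2=F, B4=T, B4=F, B5=S, B5=E

Answer: 5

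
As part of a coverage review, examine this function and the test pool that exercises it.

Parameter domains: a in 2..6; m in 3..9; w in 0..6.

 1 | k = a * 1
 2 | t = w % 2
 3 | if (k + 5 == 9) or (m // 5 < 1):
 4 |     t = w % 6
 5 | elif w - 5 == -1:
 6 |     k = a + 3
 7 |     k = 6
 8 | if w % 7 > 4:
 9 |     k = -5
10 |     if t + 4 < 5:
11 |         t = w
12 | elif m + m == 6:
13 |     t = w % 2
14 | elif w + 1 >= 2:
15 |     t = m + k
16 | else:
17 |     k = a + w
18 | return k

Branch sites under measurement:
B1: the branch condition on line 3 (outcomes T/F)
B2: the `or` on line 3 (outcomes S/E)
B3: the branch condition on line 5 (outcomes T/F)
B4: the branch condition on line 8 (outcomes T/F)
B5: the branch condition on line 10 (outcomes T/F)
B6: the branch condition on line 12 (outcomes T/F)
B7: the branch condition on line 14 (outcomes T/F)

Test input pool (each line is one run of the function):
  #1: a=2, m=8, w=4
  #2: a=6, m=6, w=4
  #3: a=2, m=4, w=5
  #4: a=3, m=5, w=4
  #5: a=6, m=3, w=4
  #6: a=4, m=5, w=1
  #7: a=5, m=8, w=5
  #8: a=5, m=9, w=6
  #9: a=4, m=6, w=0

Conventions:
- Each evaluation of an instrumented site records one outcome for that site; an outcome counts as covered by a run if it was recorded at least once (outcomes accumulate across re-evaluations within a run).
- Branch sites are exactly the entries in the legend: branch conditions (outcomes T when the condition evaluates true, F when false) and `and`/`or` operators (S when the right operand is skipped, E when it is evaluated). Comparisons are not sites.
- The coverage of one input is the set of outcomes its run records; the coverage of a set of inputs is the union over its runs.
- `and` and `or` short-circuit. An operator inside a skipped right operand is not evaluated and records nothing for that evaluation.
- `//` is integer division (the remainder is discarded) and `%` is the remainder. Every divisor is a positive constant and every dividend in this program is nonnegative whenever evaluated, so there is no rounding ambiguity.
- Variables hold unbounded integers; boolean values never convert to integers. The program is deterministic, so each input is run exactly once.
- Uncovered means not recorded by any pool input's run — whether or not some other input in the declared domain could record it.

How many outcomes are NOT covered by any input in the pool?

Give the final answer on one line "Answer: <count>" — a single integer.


test 1 (a=2, m=8, w=4) hits B1=F, B2=E, B3=T, B4=F, B6=F, B7=T
test 2 (a=6, m=6, w=4) hits B1=F, B2=E, B3=T, B4=F, B6=F, B7=T
test 3 (a=2, m=4, w=5) hits B1=T, B2=E, B4=T, B5=F
test 4 (a=3, m=5, w=4) hits B1=F, B2=E, B3=T, B4=F, B6=F, B7=T
test 5 (a=6, m=3, w=4) hits B1=T, B2=E, B4=F, B6=T
test 6 (a=4, m=5, w=1) hits B1=T, B2=S, B4=F, B6=F, B7=T
test 7 (a=5, m=8, w=5) hits B1=F, B2=E, B3=F, B4=T, B5=F
test 8 (a=5, m=9, w=6) hits B1=F, B2=E, B3=F, B4=T, B5=T
test 9 (a=4, m=6, w=0) hits B1=T, B2=S, B4=F, B6=F, B7=F
union over the pool: B1=T, B1=F, B2=S, B2=E, B3=T, B3=F, B4=T, B4=F, B5=T, B5=F, B6=T, B6=F, B7=T, B7=F
uncovered (0 of 14): none
Answer: 0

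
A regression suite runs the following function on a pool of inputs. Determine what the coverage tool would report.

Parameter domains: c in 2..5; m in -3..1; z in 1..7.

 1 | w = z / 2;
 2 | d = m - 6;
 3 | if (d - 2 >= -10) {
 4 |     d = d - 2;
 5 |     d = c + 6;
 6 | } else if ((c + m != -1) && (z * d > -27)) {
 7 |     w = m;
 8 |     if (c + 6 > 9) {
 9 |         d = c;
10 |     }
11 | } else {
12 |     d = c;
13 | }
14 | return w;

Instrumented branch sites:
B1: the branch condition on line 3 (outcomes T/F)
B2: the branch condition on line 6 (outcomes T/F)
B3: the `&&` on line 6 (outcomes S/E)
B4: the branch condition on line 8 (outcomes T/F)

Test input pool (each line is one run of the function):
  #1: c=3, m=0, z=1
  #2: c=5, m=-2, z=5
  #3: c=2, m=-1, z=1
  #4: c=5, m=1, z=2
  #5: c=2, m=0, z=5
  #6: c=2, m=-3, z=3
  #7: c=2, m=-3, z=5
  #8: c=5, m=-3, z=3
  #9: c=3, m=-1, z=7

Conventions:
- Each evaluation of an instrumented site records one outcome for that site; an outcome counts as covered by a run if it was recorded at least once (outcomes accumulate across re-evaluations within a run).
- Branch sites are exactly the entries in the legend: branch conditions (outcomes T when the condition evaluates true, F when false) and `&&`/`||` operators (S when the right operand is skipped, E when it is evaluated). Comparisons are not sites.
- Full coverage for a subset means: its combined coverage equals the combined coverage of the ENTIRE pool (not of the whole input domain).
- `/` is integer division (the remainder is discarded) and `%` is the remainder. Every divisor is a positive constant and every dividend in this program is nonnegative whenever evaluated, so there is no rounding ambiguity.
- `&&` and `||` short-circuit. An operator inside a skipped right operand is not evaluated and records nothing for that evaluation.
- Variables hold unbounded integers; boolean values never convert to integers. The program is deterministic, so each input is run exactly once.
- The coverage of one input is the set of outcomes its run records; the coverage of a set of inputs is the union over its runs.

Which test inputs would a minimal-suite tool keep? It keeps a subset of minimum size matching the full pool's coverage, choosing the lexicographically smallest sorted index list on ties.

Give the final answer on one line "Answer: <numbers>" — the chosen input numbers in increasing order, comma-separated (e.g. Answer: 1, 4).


input #1, c=3, m=0, z=1: events B1->T; outcomes B1=T
input #2, c=5, m=-2, z=5: events B1->T; outcomes B1=T
input #3, c=2, m=-1, z=1: events B1->T; outcomes B1=T
input #4, c=5, m=1, z=2: events B1->T; outcomes B1=T
input #5, c=2, m=0, z=5: events B1->T; outcomes B1=T
input #6, c=2, m=-3, z=3: events B1->F, B3->S, B2->F; outcomes B1=F, B2=F, B3=S
input #7, c=2, m=-3, z=5: events B1->F, B3->S, B2->F; outcomes B1=F, B2=F, B3=S
input #8, c=5, m=-3, z=3: events B1->F, B3->E, B2->F; outcomes B1=F, B2=F, B3=E
input #9, c=3, m=-1, z=7: events B1->T; outcomes B1=T
the full pool covers 5 outcomes: B1=T, B1=F, B2=F, B3=S, B3=E
checked all size-1 subsets: none covers 5 outcomes (max 3/5)
checked all size-2 subsets: none covers 5 outcomes (max 4/5)
at size 3, {1, 6, 8} reaches all 5 outcomes; every lexicographically earlier size-3 subset fails
Answer: 1, 6, 8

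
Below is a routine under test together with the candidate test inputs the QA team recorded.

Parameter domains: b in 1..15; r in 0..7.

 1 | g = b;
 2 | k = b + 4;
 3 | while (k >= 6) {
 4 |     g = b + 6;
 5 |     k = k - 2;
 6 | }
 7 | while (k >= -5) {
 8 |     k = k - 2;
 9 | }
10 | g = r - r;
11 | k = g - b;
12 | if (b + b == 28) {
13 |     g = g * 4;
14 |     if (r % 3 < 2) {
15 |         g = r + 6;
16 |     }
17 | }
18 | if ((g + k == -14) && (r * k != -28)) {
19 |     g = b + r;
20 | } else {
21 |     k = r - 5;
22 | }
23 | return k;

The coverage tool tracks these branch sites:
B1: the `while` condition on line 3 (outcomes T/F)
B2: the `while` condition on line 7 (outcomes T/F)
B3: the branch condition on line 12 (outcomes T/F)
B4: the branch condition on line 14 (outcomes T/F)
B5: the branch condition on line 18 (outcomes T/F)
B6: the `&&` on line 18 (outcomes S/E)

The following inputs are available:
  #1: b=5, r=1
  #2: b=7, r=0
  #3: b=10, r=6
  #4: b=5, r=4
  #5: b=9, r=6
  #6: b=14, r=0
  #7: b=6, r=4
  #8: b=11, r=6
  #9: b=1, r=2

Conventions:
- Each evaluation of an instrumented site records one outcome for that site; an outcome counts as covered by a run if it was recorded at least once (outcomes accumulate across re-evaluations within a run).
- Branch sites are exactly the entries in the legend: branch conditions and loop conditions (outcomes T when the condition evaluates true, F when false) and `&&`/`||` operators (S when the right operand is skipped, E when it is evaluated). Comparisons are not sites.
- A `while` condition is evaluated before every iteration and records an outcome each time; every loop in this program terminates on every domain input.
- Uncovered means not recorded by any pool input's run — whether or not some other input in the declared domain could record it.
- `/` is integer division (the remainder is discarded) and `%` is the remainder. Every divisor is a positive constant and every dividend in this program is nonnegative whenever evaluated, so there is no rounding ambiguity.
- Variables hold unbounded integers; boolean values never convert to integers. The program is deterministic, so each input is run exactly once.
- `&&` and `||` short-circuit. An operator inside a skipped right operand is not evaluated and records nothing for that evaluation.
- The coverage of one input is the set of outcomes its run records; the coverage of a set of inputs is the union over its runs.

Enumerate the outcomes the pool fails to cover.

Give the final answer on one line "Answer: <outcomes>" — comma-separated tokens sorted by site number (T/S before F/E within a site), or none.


test 1 (b=5, r=1) fires B1->T, B1->T, B1->F, B2->T, B2->T, B2->T, B2->T, B2->T, B2->T, B2->F, B3->F, B6->S, B5->F; hits B1=T, B1=F, B2=T, B2=F, B3=F, B5=F, B6=S
test 2 (b=7, r=0) fires B1->T, B1->T, B1->T, B1->F, B2->T, B2->T, B2->T, B2->T, B2->T, B2->T, B2->F, B3->F, B6->S, B5->F; hits B1=T, B1=F, B2=T, B2=F, B3=F, B5=F, B6=S
test 3 (b=10, r=6) fires B1->T, B1->T, B1->T, B1->T, B1->T, B1->F, B2->T, B2->T, B2->T, B2->T, B2->T, B2->F, B3->F, B6->S, ...; hits B1=T, B1=F, B2=T, B2=F, B3=F, B5=F, B6=S
test 4 (b=5, r=4) fires B1->T, B1->T, B1->F, B2->T, B2->T, B2->T, B2->T, B2->T, B2->T, B2->F, B3->F, B6->S, B5->F; hits B1=T, B1=F, B2=T, B2=F, B3=F, B5=F, B6=S
test 5 (b=9, r=6) fires B1->T, B1->T, B1->T, B1->T, B1->F, B2->T, B2->T, B2->T, B2->T, B2->T, B2->T, B2->F, B3->F, B6->S, ...; hits B1=T, B1=F, B2=T, B2=F, B3=F, B5=F, B6=S
test 6 (b=14, r=0) fires B1->T, B1->T, B1->T, B1->T, B1->T, B1->T, B1->T, B1->F, B2->T, B2->T, B2->T, B2->T, B2->T, B2->F, ...; hits B1=T, B1=F, B2=T, B2=F, B3=T, B4=T, B5=F, B6=S
test 7 (b=6, r=4) fires B1->T, B1->T, B1->T, B1->F, B2->T, B2->T, B2->T, B2->T, B2->T, B2->F, B3->F, B6->S, B5->F; hits B1=T, B1=F, B2=T, B2=F, B3=F, B5=F, B6=S
test 8 (b=11, r=6) fires B1->T, B1->T, B1->T, B1->T, B1->T, B1->F, B2->T, B2->T, B2->T, B2->T, B2->T, B2->T, B2->F, B3->F, ...; hits B1=T, B1=F, B2=T, B2=F, B3=F, B5=F, B6=S
test 9 (b=1, r=2) fires B1->F, B2->T, B2->T, B2->T, B2->T, B2->T, B2->T, B2->F, B3->F, B6->S, B5->F; hits B1=F, B2=T, B2=F, B3=F, B5=F, B6=S
union over the pool: B1=T, B1=F, B2=T, B2=F, B3=T, B3=F, B4=T, B5=F, B6=S
uncovered (3 of 12): B4=F, B5=T, B6=E
Answer: B4=F, B5=T, B6=E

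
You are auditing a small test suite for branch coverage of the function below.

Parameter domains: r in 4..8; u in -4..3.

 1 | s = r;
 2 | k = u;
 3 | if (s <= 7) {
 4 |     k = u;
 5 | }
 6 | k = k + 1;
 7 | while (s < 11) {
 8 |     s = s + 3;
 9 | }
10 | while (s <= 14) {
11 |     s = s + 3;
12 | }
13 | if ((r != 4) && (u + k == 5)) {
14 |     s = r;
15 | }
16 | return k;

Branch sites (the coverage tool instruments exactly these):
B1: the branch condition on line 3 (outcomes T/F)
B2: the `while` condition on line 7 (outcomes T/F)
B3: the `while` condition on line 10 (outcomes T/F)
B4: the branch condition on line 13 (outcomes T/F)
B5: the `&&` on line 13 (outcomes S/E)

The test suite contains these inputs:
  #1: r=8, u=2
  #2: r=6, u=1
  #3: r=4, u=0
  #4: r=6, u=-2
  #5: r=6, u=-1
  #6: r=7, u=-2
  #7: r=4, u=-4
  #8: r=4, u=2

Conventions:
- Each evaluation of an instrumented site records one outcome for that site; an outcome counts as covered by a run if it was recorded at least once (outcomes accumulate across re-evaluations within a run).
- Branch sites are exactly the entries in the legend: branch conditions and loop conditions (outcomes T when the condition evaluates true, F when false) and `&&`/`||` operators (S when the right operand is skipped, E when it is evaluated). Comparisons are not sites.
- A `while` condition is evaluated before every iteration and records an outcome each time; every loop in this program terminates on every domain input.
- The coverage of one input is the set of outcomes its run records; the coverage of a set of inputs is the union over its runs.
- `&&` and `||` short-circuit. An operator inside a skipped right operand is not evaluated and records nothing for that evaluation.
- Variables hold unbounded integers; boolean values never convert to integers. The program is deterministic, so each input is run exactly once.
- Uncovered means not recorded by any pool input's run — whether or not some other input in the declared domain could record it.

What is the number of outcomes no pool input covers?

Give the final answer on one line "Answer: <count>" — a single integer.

test 1 (r=8, u=2) fires B1->F, B2->T, B2->F, B3->T, B3->T, B3->F, B5->E, B4->T; hits B1=F, B2=T, B2=F, B3=T, B3=F, B4=T, B5=E
test 2 (r=6, u=1) fires B1->T, B2->T, B2->T, B2->F, B3->T, B3->F, B5->E, B4->F; hits B1=T, B2=T, B2=F, B3=T, B3=F, B4=F, B5=E
test 3 (r=4, u=0) fires B1->T, B2->T, B2->T, B2->T, B2->F, B3->T, B3->F, B5->S, B4->F; hits B1=T, B2=T, B2=F, B3=T, B3=F, B4=F, B5=S
test 4 (r=6, u=-2) fires B1->T, B2->T, B2->T, B2->F, B3->T, B3->F, B5->E, B4->F; hits B1=T, B2=T, B2=F, B3=T, B3=F, B4=F, B5=E
test 5 (r=6, u=-1) fires B1->T, B2->T, B2->T, B2->F, B3->T, B3->F, B5->E, B4->F; hits B1=T, B2=T, B2=F, B3=T, B3=F, B4=F, B5=E
test 6 (r=7, u=-2) fires B1->T, B2->T, B2->T, B2->F, B3->T, B3->F, B5->E, B4->F; hits B1=T, B2=T, B2=F, B3=T, B3=F, B4=F, B5=E
test 7 (r=4, u=-4) fires B1->T, B2->T, B2->T, B2->T, B2->F, B3->T, B3->F, B5->S, B4->F; hits B1=T, B2=T, B2=F, B3=T, B3=F, B4=F, B5=S
test 8 (r=4, u=2) fires B1->T, B2->T, B2->T, B2->T, B2->F, B3->T, B3->F, B5->S, B4->F; hits B1=T, B2=T, B2=F, B3=T, B3=F, B4=F, B5=S
union over the pool: B1=T, B1=F, B2=T, B2=F, B3=T, B3=F, B4=T, B4=F, B5=S, B5=E
uncovered (0 of 10): none

Answer: 0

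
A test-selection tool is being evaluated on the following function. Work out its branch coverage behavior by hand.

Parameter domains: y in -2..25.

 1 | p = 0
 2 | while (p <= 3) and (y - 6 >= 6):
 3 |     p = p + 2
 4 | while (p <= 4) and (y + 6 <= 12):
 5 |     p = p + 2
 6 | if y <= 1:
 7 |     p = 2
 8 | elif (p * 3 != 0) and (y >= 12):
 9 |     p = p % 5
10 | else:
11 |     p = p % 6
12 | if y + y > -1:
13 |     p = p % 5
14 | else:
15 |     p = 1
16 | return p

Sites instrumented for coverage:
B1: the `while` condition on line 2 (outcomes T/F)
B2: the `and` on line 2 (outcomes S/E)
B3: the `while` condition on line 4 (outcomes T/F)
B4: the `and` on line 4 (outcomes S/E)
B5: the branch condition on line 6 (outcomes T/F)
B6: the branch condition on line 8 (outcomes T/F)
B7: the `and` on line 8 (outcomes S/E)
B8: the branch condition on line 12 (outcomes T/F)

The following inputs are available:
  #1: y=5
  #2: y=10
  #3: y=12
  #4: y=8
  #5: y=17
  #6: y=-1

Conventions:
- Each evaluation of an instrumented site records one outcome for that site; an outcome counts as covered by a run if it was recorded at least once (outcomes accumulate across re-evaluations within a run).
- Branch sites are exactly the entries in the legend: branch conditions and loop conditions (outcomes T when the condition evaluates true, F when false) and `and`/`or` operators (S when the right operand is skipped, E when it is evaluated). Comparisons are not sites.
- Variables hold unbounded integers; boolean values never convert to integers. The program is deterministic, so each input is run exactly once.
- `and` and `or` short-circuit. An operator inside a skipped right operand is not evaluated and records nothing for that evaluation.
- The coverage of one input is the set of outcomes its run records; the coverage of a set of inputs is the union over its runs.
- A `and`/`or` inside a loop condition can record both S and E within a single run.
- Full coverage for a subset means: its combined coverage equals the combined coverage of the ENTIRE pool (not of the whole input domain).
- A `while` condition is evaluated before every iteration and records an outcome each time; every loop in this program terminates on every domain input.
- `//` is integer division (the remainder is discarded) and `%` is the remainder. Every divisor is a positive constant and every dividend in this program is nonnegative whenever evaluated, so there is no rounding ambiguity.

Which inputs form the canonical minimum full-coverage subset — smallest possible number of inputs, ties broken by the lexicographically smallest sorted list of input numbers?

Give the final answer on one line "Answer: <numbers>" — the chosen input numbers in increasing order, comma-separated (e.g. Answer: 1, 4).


test 1 (y=5) fires B2->E, B1->F, B4->E, B3->T, B4->E, B3->T, B4->E, B3->T, B4->S, B3->F, B5->F, B7->E, B6->F, B8->T; hits B1=F, B2=E, B3=T, B3=F, B4=S, B4=E, B5=F, B6=F, B7=E, B8=T
test 2 (y=10) fires B2->E, B1->F, B4->E, B3->F, B5->F, B7->S, B6->F, B8->T; hits B1=F, B2=E, B3=F, B4=E, B5=F, B6=F, B7=S, B8=T
test 3 (y=12) fires B2->E, B1->T, B2->E, B1->T, B2->S, B1->F, B4->E, B3->F, B5->F, B7->E, B6->T, B8->T; hits B1=T, B1=F, B2=S, B2=E, B3=F, B4=E, B5=F, B6=T, B7=E, B8=T
test 4 (y=8) fires B2->E, B1->F, B4->E, B3->F, B5->F, B7->S, B6->F, B8->T; hits B1=F, B2=E, B3=F, B4=E, B5=F, B6=F, B7=S, B8=T
test 5 (y=17) fires B2->E, B1->T, B2->E, B1->T, B2->S, B1->F, B4->E, B3->F, B5->F, B7->E, B6->T, B8->T; hits B1=T, B1=F, B2=S, B2=E, B3=F, B4=E, B5=F, B6=T, B7=E, B8=T
test 6 (y=-1) fires B2->E, B1->F, B4->E, B3->T, B4->E, B3->T, B4->E, B3->T, B4->S, B3->F, B5->T, B8->F; hits B1=F, B2=E, B3=T, B3=F, B4=S, B4=E, B5=T, B8=F
the full pool covers 16 outcomes: B1=T, B1=F, B2=S, B2=E, B3=T, B3=F, B4=S, B4=E, B5=T, B5=F, B6=T, B6=F, B7=S, B7=E, B8=T, B8=F
size 1 is not enough: best union over all size-1 subsets is 10/16
size 2 is not enough: best union over all size-2 subsets is 14/16
the canonical winner is {2, 3, 6}: size 3, full 16-outcome coverage, earliest index list among size-3 covers
Answer: 2, 3, 6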